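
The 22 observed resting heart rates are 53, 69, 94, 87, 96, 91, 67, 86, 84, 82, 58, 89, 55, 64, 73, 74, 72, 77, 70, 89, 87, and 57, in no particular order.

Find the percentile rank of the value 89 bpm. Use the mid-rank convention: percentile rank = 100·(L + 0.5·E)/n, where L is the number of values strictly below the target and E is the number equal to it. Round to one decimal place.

Sorted: 53, 55, 57, 58, 64, 67, 69, 70, 72, 73, 74, 77, 82, 84, 86, 87, 87, 89, 89, 91, 94, 96.
Count below 89: L = 17; count equal: E = 2; n = 22.
Percentile rank = 100·(17 + 0.5·2)/22 = 100·18/22 = 81.82.

81.8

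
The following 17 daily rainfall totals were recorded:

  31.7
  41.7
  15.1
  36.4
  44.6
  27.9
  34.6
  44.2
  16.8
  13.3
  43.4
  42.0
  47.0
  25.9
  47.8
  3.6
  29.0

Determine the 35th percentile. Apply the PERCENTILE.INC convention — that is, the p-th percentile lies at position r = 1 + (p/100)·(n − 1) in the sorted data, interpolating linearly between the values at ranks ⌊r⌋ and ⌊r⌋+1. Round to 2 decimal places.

28.56

Sorted: 3.6, 13.3, 15.1, 16.8, 25.9, 27.9, 29.0, 31.7, 34.6, 36.4, 41.7, 42.0, 43.4, 44.2, 44.6, 47.0, 47.8.
n = 17.
r = 1 + (35/100)·(17 − 1) = 1 + 5.6 = 6.6.
Rank 6 is 27.9 and rank 7 is 29.0.
Interpolate: 27.9 + 0.6·(29.0 − 27.9) = 27.9 + 0.6·1.1 = 28.56.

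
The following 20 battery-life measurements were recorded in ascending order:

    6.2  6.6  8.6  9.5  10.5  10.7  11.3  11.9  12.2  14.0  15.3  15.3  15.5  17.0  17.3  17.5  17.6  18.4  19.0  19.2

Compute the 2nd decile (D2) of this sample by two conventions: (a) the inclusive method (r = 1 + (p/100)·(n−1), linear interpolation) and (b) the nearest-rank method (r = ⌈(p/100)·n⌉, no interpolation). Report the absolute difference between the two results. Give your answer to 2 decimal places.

n = 20.
(a) r = 4.8; between ranks 4 (9.5) and 5 (10.5): 10.3.
(b) the nearest-rank method: rank 4 → 9.5.
|10.3 − 9.5| = 0.8.

0.80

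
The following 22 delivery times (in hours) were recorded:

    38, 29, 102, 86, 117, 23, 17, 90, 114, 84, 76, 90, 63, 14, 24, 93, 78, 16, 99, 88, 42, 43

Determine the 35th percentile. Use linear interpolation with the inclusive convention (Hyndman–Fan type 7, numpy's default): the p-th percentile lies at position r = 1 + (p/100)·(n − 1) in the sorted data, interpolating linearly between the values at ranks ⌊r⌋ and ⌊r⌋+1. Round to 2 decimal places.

42.35

Sorted: 14, 16, 17, 23, 24, 29, 38, 42, 43, 63, 76, 78, 84, 86, 88, 90, 90, 93, 99, 102, 114, 117.
n = 22.
r = 1 + (35/100)·(22 − 1) = 1 + 7.35 = 8.35.
Rank 8 is 42 and rank 9 is 43.
Interpolate: 42 + 0.35·(43 − 42) = 42 + 0.35·1 = 42.35.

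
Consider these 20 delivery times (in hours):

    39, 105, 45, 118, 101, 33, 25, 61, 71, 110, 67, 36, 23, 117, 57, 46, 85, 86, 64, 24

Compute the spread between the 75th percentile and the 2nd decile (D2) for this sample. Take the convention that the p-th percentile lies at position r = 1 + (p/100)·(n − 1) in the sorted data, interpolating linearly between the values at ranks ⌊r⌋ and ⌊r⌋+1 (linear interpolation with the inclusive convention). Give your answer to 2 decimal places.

54.35

Sorted: 23, 24, 25, 33, 36, 39, 45, 46, 57, 61, 64, 67, 71, 85, 86, 101, 105, 110, 117, 118.
n = 20.
P20: r = 4.8; ranks 4–5 are 33, 36; interpolating gives 35.4.
P75: r = 15.25; ranks 15–16 are 86, 101; interpolating gives 89.75.
Difference: 89.75 − 35.4 = 54.35.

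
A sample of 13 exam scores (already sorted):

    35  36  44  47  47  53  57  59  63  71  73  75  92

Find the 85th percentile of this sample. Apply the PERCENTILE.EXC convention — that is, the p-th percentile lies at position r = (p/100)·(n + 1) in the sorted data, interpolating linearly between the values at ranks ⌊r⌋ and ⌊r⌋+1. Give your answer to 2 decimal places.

74.80

n = 13.
r = (85/100)·(13 + 1) = 11.9.
Rank 11 is 73 and rank 12 is 75.
Interpolate: 73 + 0.9·(75 − 73) = 73 + 0.9·2 = 74.8.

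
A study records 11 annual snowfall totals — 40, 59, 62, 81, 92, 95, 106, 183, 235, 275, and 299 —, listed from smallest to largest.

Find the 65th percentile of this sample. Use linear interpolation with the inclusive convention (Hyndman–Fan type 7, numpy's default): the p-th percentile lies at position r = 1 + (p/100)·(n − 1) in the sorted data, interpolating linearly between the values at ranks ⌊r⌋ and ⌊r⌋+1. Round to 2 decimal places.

144.50

n = 11.
r = 1 + (65/100)·(11 − 1) = 1 + 6.5 = 7.5.
Rank 7 is 106 and rank 8 is 183.
Interpolate: 106 + 0.5·(183 − 106) = 106 + 0.5·77 = 144.5.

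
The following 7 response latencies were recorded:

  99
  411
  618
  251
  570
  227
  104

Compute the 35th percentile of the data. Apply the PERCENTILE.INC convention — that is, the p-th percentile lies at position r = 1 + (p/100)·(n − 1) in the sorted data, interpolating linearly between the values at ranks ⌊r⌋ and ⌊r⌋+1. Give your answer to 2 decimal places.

Sorted: 99, 104, 227, 251, 411, 570, 618.
n = 7.
r = 1 + (35/100)·(7 − 1) = 1 + 2.1 = 3.1.
Rank 3 is 227 and rank 4 is 251.
Interpolate: 227 + 0.1·(251 − 227) = 227 + 0.1·24 = 229.4.

229.40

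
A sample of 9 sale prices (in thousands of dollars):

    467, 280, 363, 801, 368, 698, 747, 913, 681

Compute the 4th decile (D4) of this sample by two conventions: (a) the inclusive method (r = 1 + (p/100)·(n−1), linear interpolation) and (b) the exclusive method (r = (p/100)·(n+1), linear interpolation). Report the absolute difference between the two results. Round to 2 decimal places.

Sorted: 280, 363, 368, 467, 681, 698, 747, 801, 913.
n = 9.
(a) r = 4.2; between ranks 4 (467) and 5 (681): 509.8.
(b) r = 4 → value at rank 4 = 467.
|509.8 − 467| = 42.8.

42.80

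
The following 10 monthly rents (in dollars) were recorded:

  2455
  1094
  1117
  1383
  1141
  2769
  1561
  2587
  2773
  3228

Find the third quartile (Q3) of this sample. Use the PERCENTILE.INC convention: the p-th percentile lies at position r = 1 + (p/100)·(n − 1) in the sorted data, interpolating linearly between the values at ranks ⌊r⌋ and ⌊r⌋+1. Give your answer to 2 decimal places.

Sorted: 1094, 1117, 1141, 1383, 1561, 2455, 2587, 2769, 2773, 3228.
n = 10.
r = 1 + (75/100)·(10 − 1) = 1 + 6.75 = 7.75.
Rank 7 is 2587 and rank 8 is 2769.
Interpolate: 2587 + 0.75·(2769 − 2587) = 2587 + 0.75·182 = 2723.5.

2723.50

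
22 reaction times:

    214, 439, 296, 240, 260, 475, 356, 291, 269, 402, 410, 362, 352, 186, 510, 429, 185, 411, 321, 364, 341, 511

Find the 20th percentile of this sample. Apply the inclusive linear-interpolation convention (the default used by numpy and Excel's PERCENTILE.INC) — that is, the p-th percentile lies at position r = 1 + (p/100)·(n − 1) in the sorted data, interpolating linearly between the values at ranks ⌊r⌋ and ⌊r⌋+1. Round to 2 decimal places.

261.80

Sorted: 185, 186, 214, 240, 260, 269, 291, 296, 321, 341, 352, 356, 362, 364, 402, 410, 411, 429, 439, 475, 510, 511.
n = 22.
r = 1 + (20/100)·(22 − 1) = 1 + 4.2 = 5.2.
Rank 5 is 260 and rank 6 is 269.
Interpolate: 260 + 0.2·(269 − 260) = 260 + 0.2·9 = 261.8.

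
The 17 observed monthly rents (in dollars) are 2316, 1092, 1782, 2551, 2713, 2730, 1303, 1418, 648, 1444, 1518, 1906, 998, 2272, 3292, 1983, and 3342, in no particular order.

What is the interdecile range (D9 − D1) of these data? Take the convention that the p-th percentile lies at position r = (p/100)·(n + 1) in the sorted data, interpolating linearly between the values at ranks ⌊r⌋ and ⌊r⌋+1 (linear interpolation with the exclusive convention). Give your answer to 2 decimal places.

2374.00

Sorted: 648, 998, 1092, 1303, 1418, 1444, 1518, 1782, 1906, 1983, 2272, 2316, 2551, 2713, 2730, 3292, 3342.
n = 17.
P10: r = 1.8; ranks 1–2 are 648, 998; interpolating gives 928.
P90: r = 16.2; ranks 16–17 are 3292, 3342; interpolating gives 3302.
Difference: 3302 − 928 = 2374.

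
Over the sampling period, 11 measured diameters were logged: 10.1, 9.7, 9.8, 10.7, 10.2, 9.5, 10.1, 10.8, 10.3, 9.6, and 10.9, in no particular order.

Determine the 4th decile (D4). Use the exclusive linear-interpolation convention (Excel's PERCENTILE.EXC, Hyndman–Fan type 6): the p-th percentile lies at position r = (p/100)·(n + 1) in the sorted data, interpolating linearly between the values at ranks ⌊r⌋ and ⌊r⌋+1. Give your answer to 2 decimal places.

Sorted: 9.5, 9.6, 9.7, 9.8, 10.1, 10.1, 10.2, 10.3, 10.7, 10.8, 10.9.
n = 11.
r = (40/100)·(11 + 1) = 4.8.
Rank 4 is 9.8 and rank 5 is 10.1.
Interpolate: 9.8 + 0.8·(10.1 − 9.8) = 9.8 + 0.8·0.3 = 10.04.

10.04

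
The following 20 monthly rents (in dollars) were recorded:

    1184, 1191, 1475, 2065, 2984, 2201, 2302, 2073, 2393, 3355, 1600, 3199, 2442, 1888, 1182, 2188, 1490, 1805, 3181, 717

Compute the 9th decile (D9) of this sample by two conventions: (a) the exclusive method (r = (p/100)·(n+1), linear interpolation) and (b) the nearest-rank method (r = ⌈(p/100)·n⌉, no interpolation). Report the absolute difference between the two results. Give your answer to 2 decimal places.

16.20

Sorted: 717, 1182, 1184, 1191, 1475, 1490, 1600, 1805, 1888, 2065, 2073, 2188, 2201, 2302, 2393, 2442, 2984, 3181, 3199, 3355.
n = 20.
(a) r = 18.9; between ranks 18 (3181) and 19 (3199): 3197.2.
(b) the nearest-rank method: rank 18 → 3181.
|3197.2 − 3181| = 16.2.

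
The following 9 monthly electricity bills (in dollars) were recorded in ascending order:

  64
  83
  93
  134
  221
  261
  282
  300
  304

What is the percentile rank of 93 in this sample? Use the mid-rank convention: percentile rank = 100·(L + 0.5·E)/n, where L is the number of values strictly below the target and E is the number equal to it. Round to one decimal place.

Count below 93: L = 2; count equal: E = 1; n = 9.
Percentile rank = 100·(2 + 0.5·1)/9 = 100·2.5/9 = 27.78.

27.8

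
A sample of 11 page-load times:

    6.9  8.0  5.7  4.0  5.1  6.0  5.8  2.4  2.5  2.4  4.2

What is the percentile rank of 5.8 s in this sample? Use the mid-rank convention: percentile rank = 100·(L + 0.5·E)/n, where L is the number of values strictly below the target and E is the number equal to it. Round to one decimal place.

68.2

Sorted: 2.4, 2.4, 2.5, 4.0, 4.2, 5.1, 5.7, 5.8, 6.0, 6.9, 8.0.
Count below 5.8: L = 7; count equal: E = 1; n = 11.
Percentile rank = 100·(7 + 0.5·1)/11 = 100·7.5/11 = 68.18.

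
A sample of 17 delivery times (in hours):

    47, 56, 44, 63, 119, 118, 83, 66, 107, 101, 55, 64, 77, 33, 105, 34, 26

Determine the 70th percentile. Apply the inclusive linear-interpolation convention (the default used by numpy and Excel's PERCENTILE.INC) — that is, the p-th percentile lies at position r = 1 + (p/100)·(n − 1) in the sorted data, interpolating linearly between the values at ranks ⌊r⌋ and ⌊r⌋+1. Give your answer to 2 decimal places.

86.60

Sorted: 26, 33, 34, 44, 47, 55, 56, 63, 64, 66, 77, 83, 101, 105, 107, 118, 119.
n = 17.
r = 1 + (70/100)·(17 − 1) = 1 + 11.2 = 12.2.
Rank 12 is 83 and rank 13 is 101.
Interpolate: 83 + 0.2·(101 − 83) = 83 + 0.2·18 = 86.6.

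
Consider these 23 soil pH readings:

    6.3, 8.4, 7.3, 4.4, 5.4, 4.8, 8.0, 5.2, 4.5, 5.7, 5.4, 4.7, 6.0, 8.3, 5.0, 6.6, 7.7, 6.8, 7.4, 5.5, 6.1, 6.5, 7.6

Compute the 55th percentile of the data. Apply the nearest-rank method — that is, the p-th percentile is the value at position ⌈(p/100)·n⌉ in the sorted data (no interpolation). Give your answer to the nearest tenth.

Sorted: 4.4, 4.5, 4.7, 4.8, 5.0, 5.2, 5.4, 5.4, 5.5, 5.7, 6.0, 6.1, 6.3, 6.5, 6.6, 6.8, 7.3, 7.4, 7.6, 7.7, 8.0, 8.3, 8.4.
n = 23.
Position = ⌈55/100 · 23⌉ = ⌈12.65⌉ = 13.
The value at rank 13 is 6.3.

6.3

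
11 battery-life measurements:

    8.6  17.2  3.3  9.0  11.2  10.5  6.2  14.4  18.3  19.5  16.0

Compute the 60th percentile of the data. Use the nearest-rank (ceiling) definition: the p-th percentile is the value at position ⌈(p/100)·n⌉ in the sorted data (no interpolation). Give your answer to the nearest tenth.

14.4

Sorted: 3.3, 6.2, 8.6, 9.0, 10.5, 11.2, 14.4, 16.0, 17.2, 18.3, 19.5.
n = 11.
Position = ⌈60/100 · 11⌉ = ⌈6.6⌉ = 7.
The value at rank 7 is 14.4.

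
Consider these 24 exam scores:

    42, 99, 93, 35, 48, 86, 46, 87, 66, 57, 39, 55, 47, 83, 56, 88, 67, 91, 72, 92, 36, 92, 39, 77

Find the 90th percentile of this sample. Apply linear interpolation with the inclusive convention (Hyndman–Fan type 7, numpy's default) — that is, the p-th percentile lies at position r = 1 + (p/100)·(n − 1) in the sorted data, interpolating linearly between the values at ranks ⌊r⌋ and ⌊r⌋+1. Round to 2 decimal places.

92.00

Sorted: 35, 36, 39, 39, 42, 46, 47, 48, 55, 56, 57, 66, 67, 72, 77, 83, 86, 87, 88, 91, 92, 92, 93, 99.
n = 24.
r = 1 + (90/100)·(24 − 1) = 1 + 20.7 = 21.7.
Rank 21 is 92 and rank 22 is 92.
Interpolate: 92 + 0.7·(92 − 92) = 92 + 0.7·0 = 92.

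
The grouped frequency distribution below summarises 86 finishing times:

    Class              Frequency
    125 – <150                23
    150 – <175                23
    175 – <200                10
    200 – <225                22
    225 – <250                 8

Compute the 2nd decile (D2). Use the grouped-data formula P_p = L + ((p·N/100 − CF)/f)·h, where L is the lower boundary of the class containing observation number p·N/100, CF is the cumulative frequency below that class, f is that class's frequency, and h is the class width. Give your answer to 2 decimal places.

143.70

N = 86; target position k = 20/100 · 86 = 17.2.
Cumulative frequencies: 23, 46, 56, 78, 86.
Observation 17.2 falls in the class 125 – <150.
L = 125, CF = 0, f = 23, h = 25.
P20 = 125 + ((17.2 − 0)/23)·25 = 125 + 18.6957 = 143.696.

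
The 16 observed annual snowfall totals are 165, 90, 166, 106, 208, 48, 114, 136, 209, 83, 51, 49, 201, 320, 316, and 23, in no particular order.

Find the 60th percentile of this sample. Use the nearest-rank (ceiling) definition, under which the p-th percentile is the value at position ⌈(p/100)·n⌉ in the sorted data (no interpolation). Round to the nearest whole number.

165

Sorted: 23, 48, 49, 51, 83, 90, 106, 114, 136, 165, 166, 201, 208, 209, 316, 320.
n = 16.
Position = ⌈60/100 · 16⌉ = ⌈9.6⌉ = 10.
The value at rank 10 is 165.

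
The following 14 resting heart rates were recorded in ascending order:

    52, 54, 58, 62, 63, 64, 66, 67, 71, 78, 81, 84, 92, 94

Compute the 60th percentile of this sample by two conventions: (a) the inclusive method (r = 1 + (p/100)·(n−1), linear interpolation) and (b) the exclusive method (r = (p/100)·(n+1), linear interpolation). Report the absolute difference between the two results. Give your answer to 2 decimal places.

0.80

n = 14.
(a) r = 8.8; between ranks 8 (67) and 9 (71): 70.2.
(b) r = 9 → value at rank 9 = 71.
|70.2 − 71| = 0.8.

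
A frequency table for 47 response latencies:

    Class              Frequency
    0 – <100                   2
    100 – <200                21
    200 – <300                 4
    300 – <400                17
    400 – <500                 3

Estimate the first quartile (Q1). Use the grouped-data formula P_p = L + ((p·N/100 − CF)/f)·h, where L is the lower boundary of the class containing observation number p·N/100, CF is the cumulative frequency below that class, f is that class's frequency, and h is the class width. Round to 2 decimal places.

146.43

N = 47; target position k = 25/100 · 47 = 11.75.
Cumulative frequencies: 2, 23, 27, 44, 47.
Observation 11.75 falls in the class 100 – <200.
L = 100, CF = 2, f = 21, h = 100.
P25 = 100 + ((11.75 − 2)/21)·100 = 100 + 46.4286 = 146.429.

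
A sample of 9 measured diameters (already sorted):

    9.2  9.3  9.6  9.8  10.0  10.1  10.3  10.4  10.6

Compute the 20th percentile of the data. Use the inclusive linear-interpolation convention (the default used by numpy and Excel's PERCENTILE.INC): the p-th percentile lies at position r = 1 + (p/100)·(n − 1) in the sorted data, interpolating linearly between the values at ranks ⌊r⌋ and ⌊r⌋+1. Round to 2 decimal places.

n = 9.
r = 1 + (20/100)·(9 − 1) = 1 + 1.6 = 2.6.
Rank 2 is 9.3 and rank 3 is 9.6.
Interpolate: 9.3 + 0.6·(9.6 − 9.3) = 9.3 + 0.6·0.3 = 9.48.

9.48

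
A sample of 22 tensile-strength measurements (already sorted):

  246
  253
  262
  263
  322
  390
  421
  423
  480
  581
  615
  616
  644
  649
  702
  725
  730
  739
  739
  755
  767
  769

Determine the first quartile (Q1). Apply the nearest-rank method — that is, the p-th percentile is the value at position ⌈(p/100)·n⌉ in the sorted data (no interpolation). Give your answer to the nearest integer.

n = 22.
Position = ⌈25/100 · 22⌉ = ⌈5.5⌉ = 6.
The value at rank 6 is 390.

390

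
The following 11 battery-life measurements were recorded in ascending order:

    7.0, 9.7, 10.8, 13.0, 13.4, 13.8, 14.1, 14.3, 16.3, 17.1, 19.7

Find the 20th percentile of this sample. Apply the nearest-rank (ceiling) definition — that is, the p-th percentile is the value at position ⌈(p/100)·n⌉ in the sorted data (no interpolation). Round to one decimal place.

10.8

n = 11.
Position = ⌈20/100 · 11⌉ = ⌈2.2⌉ = 3.
The value at rank 3 is 10.8.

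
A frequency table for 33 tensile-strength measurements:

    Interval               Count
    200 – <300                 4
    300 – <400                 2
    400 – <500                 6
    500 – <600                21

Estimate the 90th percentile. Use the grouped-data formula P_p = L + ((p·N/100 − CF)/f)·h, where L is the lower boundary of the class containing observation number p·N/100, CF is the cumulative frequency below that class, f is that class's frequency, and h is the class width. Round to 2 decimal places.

N = 33; target position k = 90/100 · 33 = 29.7.
Cumulative frequencies: 4, 6, 12, 33.
Observation 29.7 falls in the class 500 – <600.
L = 500, CF = 12, f = 21, h = 100.
P90 = 500 + ((29.7 − 12)/21)·100 = 500 + 84.2857 = 584.286.

584.29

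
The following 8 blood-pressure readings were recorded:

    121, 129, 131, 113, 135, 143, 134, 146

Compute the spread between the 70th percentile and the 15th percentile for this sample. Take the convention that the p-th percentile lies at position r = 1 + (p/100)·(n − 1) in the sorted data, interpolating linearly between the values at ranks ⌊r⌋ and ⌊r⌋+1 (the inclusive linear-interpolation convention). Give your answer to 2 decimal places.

13.50

Sorted: 113, 121, 129, 131, 134, 135, 143, 146.
n = 8.
P15: r = 2.05; ranks 2–3 are 121, 129; interpolating gives 121.4.
P70: r = 5.9; ranks 5–6 are 134, 135; interpolating gives 134.9.
Difference: 134.9 − 121.4 = 13.5.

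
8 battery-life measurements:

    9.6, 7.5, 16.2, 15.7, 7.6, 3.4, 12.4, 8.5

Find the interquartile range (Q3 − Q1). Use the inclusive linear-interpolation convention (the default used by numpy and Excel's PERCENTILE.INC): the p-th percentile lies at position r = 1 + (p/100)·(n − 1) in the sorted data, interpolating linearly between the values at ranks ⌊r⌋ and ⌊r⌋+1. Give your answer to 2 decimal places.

5.65

Sorted: 3.4, 7.5, 7.6, 8.5, 9.6, 12.4, 15.7, 16.2.
n = 8.
P25: r = 2.75; ranks 2–3 are 7.5, 7.6; interpolating gives 7.575.
P75: r = 6.25; ranks 6–7 are 12.4, 15.7; interpolating gives 13.225.
Difference: 13.225 − 7.575 = 5.65.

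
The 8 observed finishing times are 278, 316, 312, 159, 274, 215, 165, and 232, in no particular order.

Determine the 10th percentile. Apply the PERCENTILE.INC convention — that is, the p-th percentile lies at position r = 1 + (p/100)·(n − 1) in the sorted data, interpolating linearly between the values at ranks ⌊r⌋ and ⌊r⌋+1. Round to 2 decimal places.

Sorted: 159, 165, 215, 232, 274, 278, 312, 316.
n = 8.
r = 1 + (10/100)·(8 − 1) = 1 + 0.7 = 1.7.
Rank 1 is 159 and rank 2 is 165.
Interpolate: 159 + 0.7·(165 − 159) = 159 + 0.7·6 = 163.2.

163.20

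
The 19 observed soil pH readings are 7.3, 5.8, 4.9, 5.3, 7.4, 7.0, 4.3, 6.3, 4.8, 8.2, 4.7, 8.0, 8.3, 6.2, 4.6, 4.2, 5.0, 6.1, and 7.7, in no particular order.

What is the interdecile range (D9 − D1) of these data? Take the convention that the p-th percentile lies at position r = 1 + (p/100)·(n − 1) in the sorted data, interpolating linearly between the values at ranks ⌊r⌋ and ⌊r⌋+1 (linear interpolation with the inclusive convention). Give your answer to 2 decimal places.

3.50

Sorted: 4.2, 4.3, 4.6, 4.7, 4.8, 4.9, 5.0, 5.3, 5.8, 6.1, 6.2, 6.3, 7.0, 7.3, 7.4, 7.7, 8.0, 8.2, 8.3.
n = 19.
P10: r = 2.8; ranks 2–3 are 4.3, 4.6; interpolating gives 4.54.
P90: r = 17.2; ranks 17–18 are 8.0, 8.2; interpolating gives 8.04.
Difference: 8.04 − 4.54 = 3.5.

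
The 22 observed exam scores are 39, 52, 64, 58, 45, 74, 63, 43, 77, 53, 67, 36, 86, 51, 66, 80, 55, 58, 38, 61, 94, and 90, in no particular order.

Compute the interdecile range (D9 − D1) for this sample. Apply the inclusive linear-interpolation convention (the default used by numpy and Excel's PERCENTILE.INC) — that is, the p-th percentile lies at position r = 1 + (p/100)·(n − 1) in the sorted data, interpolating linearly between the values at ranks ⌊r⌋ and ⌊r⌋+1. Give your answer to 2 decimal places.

Sorted: 36, 38, 39, 43, 45, 51, 52, 53, 55, 58, 58, 61, 63, 64, 66, 67, 74, 77, 80, 86, 90, 94.
n = 22.
P10: r = 3.1; ranks 3–4 are 39, 43; interpolating gives 39.4.
P90: r = 19.9; ranks 19–20 are 80, 86; interpolating gives 85.4.
Difference: 85.4 − 39.4 = 46.

46.00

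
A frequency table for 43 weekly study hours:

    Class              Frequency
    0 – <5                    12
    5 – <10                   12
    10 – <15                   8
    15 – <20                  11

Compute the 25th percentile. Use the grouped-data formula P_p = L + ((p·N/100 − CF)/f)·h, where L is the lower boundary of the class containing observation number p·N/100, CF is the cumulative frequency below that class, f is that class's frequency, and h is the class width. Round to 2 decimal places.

N = 43; target position k = 25/100 · 43 = 10.75.
Cumulative frequencies: 12, 24, 32, 43.
Observation 10.75 falls in the class 0 – <5.
L = 0, CF = 0, f = 12, h = 5.
P25 = 0 + ((10.75 − 0)/12)·5 = 0 + 4.47917 = 4.47917.

4.48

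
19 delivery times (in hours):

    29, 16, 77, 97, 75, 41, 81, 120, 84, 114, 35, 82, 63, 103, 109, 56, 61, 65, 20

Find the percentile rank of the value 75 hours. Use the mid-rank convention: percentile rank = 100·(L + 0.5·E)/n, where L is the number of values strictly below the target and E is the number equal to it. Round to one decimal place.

Sorted: 16, 20, 29, 35, 41, 56, 61, 63, 65, 75, 77, 81, 82, 84, 97, 103, 109, 114, 120.
Count below 75: L = 9; count equal: E = 1; n = 19.
Percentile rank = 100·(9 + 0.5·1)/19 = 100·9.5/19 = 50.

50.0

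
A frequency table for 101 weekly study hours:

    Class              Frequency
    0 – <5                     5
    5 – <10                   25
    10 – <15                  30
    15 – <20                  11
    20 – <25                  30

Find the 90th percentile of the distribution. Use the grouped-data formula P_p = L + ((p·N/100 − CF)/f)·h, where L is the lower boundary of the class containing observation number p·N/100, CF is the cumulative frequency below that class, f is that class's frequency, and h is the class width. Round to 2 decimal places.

23.32

N = 101; target position k = 90/100 · 101 = 90.9.
Cumulative frequencies: 5, 30, 60, 71, 101.
Observation 90.9 falls in the class 20 – <25.
L = 20, CF = 71, f = 30, h = 5.
P90 = 20 + ((90.9 − 71)/30)·5 = 20 + 3.31667 = 23.3167.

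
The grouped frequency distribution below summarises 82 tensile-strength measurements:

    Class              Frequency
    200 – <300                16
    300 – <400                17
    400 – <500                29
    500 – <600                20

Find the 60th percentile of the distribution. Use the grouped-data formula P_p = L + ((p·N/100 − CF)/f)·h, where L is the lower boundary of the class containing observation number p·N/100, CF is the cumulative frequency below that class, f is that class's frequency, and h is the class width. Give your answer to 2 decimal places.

N = 82; target position k = 60/100 · 82 = 49.2.
Cumulative frequencies: 16, 33, 62, 82.
Observation 49.2 falls in the class 400 – <500.
L = 400, CF = 33, f = 29, h = 100.
P60 = 400 + ((49.2 − 33)/29)·100 = 400 + 55.8621 = 455.862.

455.86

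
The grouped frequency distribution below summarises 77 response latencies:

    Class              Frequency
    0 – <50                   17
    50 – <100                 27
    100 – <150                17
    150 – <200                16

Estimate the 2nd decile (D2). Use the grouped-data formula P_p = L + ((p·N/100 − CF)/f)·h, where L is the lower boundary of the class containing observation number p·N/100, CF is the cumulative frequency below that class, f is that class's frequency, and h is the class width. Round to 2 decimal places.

N = 77; target position k = 20/100 · 77 = 15.4.
Cumulative frequencies: 17, 44, 61, 77.
Observation 15.4 falls in the class 0 – <50.
L = 0, CF = 0, f = 17, h = 50.
P20 = 0 + ((15.4 − 0)/17)·50 = 0 + 45.2941 = 45.2941.

45.29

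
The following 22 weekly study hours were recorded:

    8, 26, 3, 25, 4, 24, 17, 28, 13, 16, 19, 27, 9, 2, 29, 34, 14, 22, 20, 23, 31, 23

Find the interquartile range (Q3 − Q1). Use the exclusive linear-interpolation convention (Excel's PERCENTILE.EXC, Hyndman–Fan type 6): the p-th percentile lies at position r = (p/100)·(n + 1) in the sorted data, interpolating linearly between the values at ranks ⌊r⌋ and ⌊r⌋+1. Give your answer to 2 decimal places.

Sorted: 2, 3, 4, 8, 9, 13, 14, 16, 17, 19, 20, 22, 23, 23, 24, 25, 26, 27, 28, 29, 31, 34.
n = 22.
P25: r = 5.75; ranks 5–6 are 9, 13; interpolating gives 12.
P75: r = 17.25; ranks 17–18 are 26, 27; interpolating gives 26.25.
Difference: 26.25 − 12 = 14.25.

14.25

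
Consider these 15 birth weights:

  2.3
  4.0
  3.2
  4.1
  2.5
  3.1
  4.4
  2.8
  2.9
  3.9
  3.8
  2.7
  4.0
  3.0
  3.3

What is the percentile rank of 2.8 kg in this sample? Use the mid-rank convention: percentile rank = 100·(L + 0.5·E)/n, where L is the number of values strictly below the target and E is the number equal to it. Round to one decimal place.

Sorted: 2.3, 2.5, 2.7, 2.8, 2.9, 3.0, 3.1, 3.2, 3.3, 3.8, 3.9, 4.0, 4.0, 4.1, 4.4.
Count below 2.8: L = 3; count equal: E = 1; n = 15.
Percentile rank = 100·(3 + 0.5·1)/15 = 100·3.5/15 = 23.33.

23.3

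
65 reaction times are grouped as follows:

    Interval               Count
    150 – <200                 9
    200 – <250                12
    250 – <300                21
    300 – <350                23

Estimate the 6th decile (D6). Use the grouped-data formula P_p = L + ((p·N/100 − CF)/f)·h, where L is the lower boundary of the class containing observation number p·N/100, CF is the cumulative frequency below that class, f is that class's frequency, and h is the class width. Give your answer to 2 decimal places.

292.86

N = 65; target position k = 60/100 · 65 = 39.
Cumulative frequencies: 9, 21, 42, 65.
Observation 39 falls in the class 250 – <300.
L = 250, CF = 21, f = 21, h = 50.
P60 = 250 + ((39 − 21)/21)·50 = 250 + 42.8571 = 292.857.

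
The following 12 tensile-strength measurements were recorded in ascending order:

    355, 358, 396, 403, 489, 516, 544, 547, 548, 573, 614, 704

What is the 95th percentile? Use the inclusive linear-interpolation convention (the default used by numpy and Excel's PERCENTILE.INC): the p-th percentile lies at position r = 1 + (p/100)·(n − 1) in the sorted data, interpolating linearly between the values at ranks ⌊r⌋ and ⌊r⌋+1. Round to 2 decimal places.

654.50

n = 12.
r = 1 + (95/100)·(12 − 1) = 1 + 10.45 = 11.45.
Rank 11 is 614 and rank 12 is 704.
Interpolate: 614 + 0.45·(704 − 614) = 614 + 0.45·90 = 654.5.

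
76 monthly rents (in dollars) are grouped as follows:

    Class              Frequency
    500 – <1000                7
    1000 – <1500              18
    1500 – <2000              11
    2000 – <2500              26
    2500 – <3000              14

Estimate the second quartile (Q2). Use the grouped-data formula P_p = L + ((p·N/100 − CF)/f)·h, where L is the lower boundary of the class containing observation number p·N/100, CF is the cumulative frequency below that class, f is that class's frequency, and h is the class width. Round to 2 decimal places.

N = 76; target position k = 50/100 · 76 = 38.
Cumulative frequencies: 7, 25, 36, 62, 76.
Observation 38 falls in the class 2000 – <2500.
L = 2000, CF = 36, f = 26, h = 500.
P50 = 2000 + ((38 − 36)/26)·500 = 2000 + 38.4615 = 2038.46.

2038.46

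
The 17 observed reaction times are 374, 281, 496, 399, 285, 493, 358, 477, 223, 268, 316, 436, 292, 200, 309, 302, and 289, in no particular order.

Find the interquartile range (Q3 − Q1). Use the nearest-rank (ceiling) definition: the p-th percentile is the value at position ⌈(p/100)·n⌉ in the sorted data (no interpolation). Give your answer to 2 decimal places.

114.00

Sorted: 200, 223, 268, 281, 285, 289, 292, 302, 309, 316, 358, 374, 399, 436, 477, 493, 496.
n = 17.
P25: rank ⌈25/100·17⌉ = 5 → 285.
P75: rank ⌈75/100·17⌉ = 13 → 399.
Difference: 399 − 285 = 114.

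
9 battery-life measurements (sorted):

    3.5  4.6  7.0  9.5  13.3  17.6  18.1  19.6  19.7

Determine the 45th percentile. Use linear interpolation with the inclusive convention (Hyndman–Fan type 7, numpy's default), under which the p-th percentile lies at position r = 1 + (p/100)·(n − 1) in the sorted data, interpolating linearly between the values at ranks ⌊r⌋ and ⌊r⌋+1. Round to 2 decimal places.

n = 9.
r = 1 + (45/100)·(9 − 1) = 1 + 3.6 = 4.6.
Rank 4 is 9.5 and rank 5 is 13.3.
Interpolate: 9.5 + 0.6·(13.3 − 9.5) = 9.5 + 0.6·3.8 = 11.78.

11.78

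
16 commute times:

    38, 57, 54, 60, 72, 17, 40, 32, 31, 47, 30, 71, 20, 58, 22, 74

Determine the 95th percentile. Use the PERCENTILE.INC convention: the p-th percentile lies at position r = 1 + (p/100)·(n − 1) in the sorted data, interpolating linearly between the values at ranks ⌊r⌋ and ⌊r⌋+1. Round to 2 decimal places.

72.50

Sorted: 17, 20, 22, 30, 31, 32, 38, 40, 47, 54, 57, 58, 60, 71, 72, 74.
n = 16.
r = 1 + (95/100)·(16 − 1) = 1 + 14.25 = 15.25.
Rank 15 is 72 and rank 16 is 74.
Interpolate: 72 + 0.25·(74 − 72) = 72 + 0.25·2 = 72.5.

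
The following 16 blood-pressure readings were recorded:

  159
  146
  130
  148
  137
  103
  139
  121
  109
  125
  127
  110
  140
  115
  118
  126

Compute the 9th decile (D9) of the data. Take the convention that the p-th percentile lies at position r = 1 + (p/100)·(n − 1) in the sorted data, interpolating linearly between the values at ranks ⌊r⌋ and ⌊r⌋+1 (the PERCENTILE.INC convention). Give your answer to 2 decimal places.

147.00

Sorted: 103, 109, 110, 115, 118, 121, 125, 126, 127, 130, 137, 139, 140, 146, 148, 159.
n = 16.
r = 1 + (90/100)·(16 − 1) = 1 + 13.5 = 14.5.
Rank 14 is 146 and rank 15 is 148.
Interpolate: 146 + 0.5·(148 − 146) = 146 + 0.5·2 = 147.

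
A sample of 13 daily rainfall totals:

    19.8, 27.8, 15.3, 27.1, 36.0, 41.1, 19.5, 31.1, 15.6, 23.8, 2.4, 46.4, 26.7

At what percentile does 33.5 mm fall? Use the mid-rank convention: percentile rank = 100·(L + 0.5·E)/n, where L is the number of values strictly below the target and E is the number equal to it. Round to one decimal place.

Sorted: 2.4, 15.3, 15.6, 19.5, 19.8, 23.8, 26.7, 27.1, 27.8, 31.1, 36.0, 41.1, 46.4.
Count below 33.5: L = 10; count equal: E = 0; n = 13.
Percentile rank = 100·(10 + 0.5·0)/13 = 100·10/13 = 76.92.

76.9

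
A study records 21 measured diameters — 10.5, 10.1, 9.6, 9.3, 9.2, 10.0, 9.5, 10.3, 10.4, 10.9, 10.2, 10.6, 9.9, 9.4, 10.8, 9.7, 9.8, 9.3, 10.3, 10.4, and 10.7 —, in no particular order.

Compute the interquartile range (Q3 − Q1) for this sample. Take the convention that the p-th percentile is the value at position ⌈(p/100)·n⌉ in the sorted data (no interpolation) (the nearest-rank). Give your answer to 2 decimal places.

0.80

Sorted: 9.2, 9.3, 9.3, 9.4, 9.5, 9.6, 9.7, 9.8, 9.9, 10.0, 10.1, 10.2, 10.3, 10.3, 10.4, 10.4, 10.5, 10.6, 10.7, 10.8, 10.9.
n = 21.
P25: rank ⌈25/100·21⌉ = 6 → 9.6.
P75: rank ⌈75/100·21⌉ = 16 → 10.4.
Difference: 10.4 − 9.6 = 0.8.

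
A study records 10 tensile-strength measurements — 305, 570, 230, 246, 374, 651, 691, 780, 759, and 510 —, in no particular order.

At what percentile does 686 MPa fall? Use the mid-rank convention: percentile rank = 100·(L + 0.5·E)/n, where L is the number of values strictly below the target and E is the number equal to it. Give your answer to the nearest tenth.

70.0

Sorted: 230, 246, 305, 374, 510, 570, 651, 691, 759, 780.
Count below 686: L = 7; count equal: E = 0; n = 10.
Percentile rank = 100·(7 + 0.5·0)/10 = 100·7/10 = 70.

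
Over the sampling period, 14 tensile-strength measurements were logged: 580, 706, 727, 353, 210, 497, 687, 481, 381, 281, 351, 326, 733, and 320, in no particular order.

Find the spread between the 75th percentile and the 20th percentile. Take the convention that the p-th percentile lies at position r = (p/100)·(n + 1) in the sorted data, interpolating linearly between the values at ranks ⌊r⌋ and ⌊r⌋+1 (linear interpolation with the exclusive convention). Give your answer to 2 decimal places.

Sorted: 210, 281, 320, 326, 351, 353, 381, 481, 497, 580, 687, 706, 727, 733.
n = 14.
P20: r = 3 (integer) → 320.
P75: r = 11.25; ranks 11–12 are 687, 706; interpolating gives 691.75.
Difference: 691.75 − 320 = 371.75.

371.75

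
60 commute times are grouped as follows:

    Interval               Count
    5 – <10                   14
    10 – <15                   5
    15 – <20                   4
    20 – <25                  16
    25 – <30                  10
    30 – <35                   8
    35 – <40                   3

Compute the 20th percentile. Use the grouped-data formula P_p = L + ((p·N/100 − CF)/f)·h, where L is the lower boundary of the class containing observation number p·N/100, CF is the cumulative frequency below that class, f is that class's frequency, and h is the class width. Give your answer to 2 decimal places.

N = 60; target position k = 20/100 · 60 = 12.
Cumulative frequencies: 14, 19, 23, 39, 49, 57, 60.
Observation 12 falls in the class 5 – <10.
L = 5, CF = 0, f = 14, h = 5.
P20 = 5 + ((12 − 0)/14)·5 = 5 + 4.28571 = 9.28571.

9.29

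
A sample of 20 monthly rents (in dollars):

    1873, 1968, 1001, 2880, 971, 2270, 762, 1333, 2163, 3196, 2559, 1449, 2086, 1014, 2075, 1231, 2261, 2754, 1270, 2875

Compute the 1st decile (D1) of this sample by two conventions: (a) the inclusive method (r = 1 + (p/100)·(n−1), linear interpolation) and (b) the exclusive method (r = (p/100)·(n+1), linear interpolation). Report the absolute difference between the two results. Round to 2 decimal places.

Sorted: 762, 971, 1001, 1014, 1231, 1270, 1333, 1449, 1873, 1968, 2075, 2086, 2163, 2261, 2270, 2559, 2754, 2875, 2880, 3196.
n = 20.
(a) r = 2.9; between ranks 2 (971) and 3 (1001): 998.
(b) r = 2.1; between ranks 2 (971) and 3 (1001): 974.
|998 − 974| = 24.

24.00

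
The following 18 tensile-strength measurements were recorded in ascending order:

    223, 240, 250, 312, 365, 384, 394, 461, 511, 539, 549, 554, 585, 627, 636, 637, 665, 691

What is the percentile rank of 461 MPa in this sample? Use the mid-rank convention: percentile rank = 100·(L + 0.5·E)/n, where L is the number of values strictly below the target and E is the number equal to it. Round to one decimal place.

Count below 461: L = 7; count equal: E = 1; n = 18.
Percentile rank = 100·(7 + 0.5·1)/18 = 100·7.5/18 = 41.67.

41.7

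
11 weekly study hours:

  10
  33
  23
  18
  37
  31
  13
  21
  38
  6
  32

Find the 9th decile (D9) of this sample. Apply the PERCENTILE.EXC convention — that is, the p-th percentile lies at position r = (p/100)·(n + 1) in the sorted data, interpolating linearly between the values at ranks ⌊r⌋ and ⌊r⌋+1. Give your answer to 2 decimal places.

Sorted: 6, 10, 13, 18, 21, 23, 31, 32, 33, 37, 38.
n = 11.
r = (90/100)·(11 + 1) = 10.8.
Rank 10 is 37 and rank 11 is 38.
Interpolate: 37 + 0.8·(38 − 37) = 37 + 0.8·1 = 37.8.

37.80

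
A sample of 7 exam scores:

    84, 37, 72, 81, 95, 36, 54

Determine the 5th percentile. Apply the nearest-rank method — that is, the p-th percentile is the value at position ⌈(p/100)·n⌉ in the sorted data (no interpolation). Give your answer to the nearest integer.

Sorted: 36, 37, 54, 72, 81, 84, 95.
n = 7.
Position = ⌈5/100 · 7⌉ = ⌈0.35⌉ = 1.
The value at rank 1 is 36.

36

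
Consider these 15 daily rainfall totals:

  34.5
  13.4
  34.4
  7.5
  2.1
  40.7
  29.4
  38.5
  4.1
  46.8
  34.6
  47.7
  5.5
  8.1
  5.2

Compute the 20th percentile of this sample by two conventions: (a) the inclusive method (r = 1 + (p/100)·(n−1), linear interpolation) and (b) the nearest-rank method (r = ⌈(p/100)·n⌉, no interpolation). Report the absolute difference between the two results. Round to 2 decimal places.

Sorted: 2.1, 4.1, 5.2, 5.5, 7.5, 8.1, 13.4, 29.4, 34.4, 34.5, 34.6, 38.5, 40.7, 46.8, 47.7.
n = 15.
(a) r = 3.8; between ranks 3 (5.2) and 4 (5.5): 5.44.
(b) the nearest-rank method: rank 3 → 5.2.
|5.44 − 5.2| = 0.24.

0.24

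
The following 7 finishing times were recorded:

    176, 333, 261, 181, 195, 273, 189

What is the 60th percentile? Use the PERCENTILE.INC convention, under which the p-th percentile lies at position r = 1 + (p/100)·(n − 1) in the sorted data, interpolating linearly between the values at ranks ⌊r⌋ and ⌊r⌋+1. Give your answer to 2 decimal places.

234.60

Sorted: 176, 181, 189, 195, 261, 273, 333.
n = 7.
r = 1 + (60/100)·(7 − 1) = 1 + 3.6 = 4.6.
Rank 4 is 195 and rank 5 is 261.
Interpolate: 195 + 0.6·(261 − 195) = 195 + 0.6·66 = 234.6.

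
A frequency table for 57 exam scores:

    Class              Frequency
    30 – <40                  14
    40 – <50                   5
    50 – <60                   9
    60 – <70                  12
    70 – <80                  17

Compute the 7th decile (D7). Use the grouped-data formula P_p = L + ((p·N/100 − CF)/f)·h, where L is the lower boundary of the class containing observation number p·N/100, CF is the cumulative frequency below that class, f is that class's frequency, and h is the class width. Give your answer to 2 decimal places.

N = 57; target position k = 70/100 · 57 = 39.9.
Cumulative frequencies: 14, 19, 28, 40, 57.
Observation 39.9 falls in the class 60 – <70.
L = 60, CF = 28, f = 12, h = 10.
P70 = 60 + ((39.9 − 28)/12)·10 = 60 + 9.91667 = 69.9167.

69.92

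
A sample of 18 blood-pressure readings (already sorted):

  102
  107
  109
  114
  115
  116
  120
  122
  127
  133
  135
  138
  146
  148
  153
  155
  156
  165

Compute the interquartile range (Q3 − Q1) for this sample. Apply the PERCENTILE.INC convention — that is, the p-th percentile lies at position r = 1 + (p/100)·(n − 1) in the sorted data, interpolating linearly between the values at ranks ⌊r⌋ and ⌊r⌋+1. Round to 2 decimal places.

n = 18.
P25: r = 5.25; ranks 5–6 are 115, 116; interpolating gives 115.25.
P75: r = 13.75; ranks 13–14 are 146, 148; interpolating gives 147.5.
Difference: 147.5 − 115.25 = 32.25.

32.25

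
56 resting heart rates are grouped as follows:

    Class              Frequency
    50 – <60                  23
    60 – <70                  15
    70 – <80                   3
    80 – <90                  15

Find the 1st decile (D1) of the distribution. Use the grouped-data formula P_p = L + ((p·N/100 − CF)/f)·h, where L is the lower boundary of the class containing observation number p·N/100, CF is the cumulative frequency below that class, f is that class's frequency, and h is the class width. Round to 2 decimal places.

N = 56; target position k = 10/100 · 56 = 5.6.
Cumulative frequencies: 23, 38, 41, 56.
Observation 5.6 falls in the class 50 – <60.
L = 50, CF = 0, f = 23, h = 10.
P10 = 50 + ((5.6 − 0)/23)·10 = 50 + 2.43478 = 52.4348.

52.43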